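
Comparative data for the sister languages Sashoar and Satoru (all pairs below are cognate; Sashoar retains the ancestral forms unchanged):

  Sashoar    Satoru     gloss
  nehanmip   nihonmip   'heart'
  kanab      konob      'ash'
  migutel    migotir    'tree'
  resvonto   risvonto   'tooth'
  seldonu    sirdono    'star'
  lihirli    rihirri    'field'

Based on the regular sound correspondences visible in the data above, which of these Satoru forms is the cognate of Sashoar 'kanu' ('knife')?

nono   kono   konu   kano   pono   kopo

kono

nehanmip ~ nihonmip, kanab ~ konob — Sashoar a corresponds to Satoru o after a consonant, before a nasal.
seldonu ~ sirdono — Sashoar u corresponds to Satoru o word-finally.
Applying these to Sashoar 'kanu':
  kanu → konu   (a→o after a consonant, before a nasal)
  konu → kono   (u→o word-finally)
So the Satoru cognate is 'kono'.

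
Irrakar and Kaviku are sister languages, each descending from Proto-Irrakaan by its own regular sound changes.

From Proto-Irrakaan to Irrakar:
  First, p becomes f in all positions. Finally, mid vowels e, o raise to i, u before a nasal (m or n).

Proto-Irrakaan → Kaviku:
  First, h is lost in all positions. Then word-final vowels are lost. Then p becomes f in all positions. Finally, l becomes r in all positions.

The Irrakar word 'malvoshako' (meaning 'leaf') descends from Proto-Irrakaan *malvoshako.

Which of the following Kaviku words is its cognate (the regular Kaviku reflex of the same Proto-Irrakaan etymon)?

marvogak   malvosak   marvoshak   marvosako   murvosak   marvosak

marvosak

Kaviku: *malvoshako
  malvoshako → malvosako   [h-loss]
  malvosako → malvosak   [apocope]
  malvosak (rule 3 does not apply)
  malvosak → marvosak   [unconditioned shift]
  giving Kaviku marvosak.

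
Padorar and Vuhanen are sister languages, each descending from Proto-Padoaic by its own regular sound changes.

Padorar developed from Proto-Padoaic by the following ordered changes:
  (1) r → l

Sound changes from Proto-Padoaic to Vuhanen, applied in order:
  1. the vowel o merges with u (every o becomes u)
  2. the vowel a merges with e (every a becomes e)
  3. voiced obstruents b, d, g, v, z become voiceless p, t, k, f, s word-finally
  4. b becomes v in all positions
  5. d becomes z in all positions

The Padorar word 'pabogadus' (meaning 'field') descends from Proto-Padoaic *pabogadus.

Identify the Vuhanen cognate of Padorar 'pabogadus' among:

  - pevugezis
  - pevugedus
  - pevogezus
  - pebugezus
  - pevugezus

pevugezus

Vuhanen: *pabogadus
  pabogadus → pabugadus   [vowel merger]
  pabugadus → pebugedus   [vowel merger]
  pebugedus (rule 3 does not apply)
  pebugedus → pevugedus   [unconditioned shift]
  pevugedus → pevugezus   [unconditioned shift]
  giving Vuhanen pevugezus.
Among the options, 'pevugezus' alone shows every Vuhanen change applied in order.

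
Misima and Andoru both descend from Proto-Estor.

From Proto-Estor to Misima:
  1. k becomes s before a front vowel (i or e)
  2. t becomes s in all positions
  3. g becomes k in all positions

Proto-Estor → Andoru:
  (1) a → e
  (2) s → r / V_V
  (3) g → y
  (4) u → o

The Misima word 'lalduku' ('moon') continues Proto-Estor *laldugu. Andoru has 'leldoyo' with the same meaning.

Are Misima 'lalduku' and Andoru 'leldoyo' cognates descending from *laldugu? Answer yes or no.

Derive the expected Andoru reflex of *laldugu:
Andoru: start from *laldugu.
  rule 1 (vowel merger): laldugu → leldugu
  rule 2: no change — leldugu
  rule 3 (unconditioned shift): leldugu → lelduyu
  rule 4 (vowel merger): lelduyu → leldoyo
  ⇒ Andoru leldoyo
Andoru 'leldoyo' matches the regular reflex exactly, so the pair is cognate.

yes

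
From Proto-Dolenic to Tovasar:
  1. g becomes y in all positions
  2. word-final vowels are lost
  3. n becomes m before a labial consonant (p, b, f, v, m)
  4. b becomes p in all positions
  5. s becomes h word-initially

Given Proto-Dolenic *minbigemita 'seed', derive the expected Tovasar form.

Tovasar: *minbigemita
  minbigemita → minbiyemita   [unconditioned shift]
  minbiyemita → minbiyemit   [apocope]
  minbiyemit → mimbiyemit   [nasal place assimilation]
  mimbiyemit → mimpiyemit   [unconditioned shift]
  mimpiyemit (rule 5 does not apply)
  giving Tovasar mimpiyemit.

mimpiyemit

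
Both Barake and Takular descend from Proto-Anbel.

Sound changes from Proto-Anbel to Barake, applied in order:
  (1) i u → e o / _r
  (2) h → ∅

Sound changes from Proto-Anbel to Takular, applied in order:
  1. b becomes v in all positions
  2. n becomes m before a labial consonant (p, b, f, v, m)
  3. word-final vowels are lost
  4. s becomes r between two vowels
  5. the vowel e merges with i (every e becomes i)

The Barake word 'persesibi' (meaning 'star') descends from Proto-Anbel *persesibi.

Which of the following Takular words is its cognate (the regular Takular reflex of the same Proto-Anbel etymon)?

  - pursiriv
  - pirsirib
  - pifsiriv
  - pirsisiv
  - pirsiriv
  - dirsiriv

Takular: *persesibi
  persesibi → persesivi   [unconditioned shift]
  persesivi (rule 2 does not apply)
  persesivi → persesiv   [apocope]
  persesiv → perseriv   [rhotacism]
  perseriv → pirsiriv   [vowel merger]
  giving Takular pirsiriv.

pirsiriv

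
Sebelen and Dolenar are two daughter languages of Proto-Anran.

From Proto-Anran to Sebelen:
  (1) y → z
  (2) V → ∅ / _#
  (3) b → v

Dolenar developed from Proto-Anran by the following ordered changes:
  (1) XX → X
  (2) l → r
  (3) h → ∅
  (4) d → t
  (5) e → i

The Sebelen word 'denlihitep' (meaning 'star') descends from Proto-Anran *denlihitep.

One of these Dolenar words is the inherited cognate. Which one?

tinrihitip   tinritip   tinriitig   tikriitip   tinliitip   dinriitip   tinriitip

Dolenar: start from *denlihitep.
  rule 1: no change — denlihitep
  rule 2 (unconditioned shift): denlihitep → denrihitep
  rule 3 (h-loss): denrihitep → denriitep
  rule 4 (unconditioned shift): denriitep → tenriitep
  rule 5 (vowel merger): tenriitep → tinriitip
  ⇒ Dolenar tinriitip
Among the options, 'tinriitip' alone shows every Dolenar change applied in order.

tinriitip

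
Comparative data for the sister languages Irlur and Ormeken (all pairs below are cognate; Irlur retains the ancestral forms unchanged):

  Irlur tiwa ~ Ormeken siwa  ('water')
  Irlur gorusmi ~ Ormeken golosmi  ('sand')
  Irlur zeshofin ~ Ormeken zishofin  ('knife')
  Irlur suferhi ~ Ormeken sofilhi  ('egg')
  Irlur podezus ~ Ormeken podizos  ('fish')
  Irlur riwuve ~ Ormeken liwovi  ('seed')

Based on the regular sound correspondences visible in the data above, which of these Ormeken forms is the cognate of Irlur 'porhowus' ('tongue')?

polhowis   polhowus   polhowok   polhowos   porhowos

polhowos

suferhi ~ sofilhi — Irlur r corresponds to Ormeken l after a vowel, before a consonant other than r, m, n, p, b, f, v.
gorusmi ~ golosmi, podezus ~ podizos — Irlur u corresponds to Ormeken o after a consonant, before a consonant other than r, m, n, p, b, f, v.
Applying these to Irlur 'porhowus':
  porhowus → polhowus   (r→l after a vowel, before a consonant other than r, m, n, p, b, f, v)
  polhowus → polhowos   (u→o after a consonant, before a consonant other than r, m, n, p, b, f, v)
So the Ormeken cognate is 'polhowos'.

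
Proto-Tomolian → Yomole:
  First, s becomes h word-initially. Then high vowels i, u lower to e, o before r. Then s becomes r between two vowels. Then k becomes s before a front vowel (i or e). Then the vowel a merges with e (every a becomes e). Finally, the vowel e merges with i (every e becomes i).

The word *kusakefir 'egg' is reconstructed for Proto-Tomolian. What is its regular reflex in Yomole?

kurisifir

Yomole: *kusakefir > kusakefer > kurakefer > kurasefer > kuresefer > kurisifir  (by pre-rhotic lowering, rhotacism, palatalisation, vowel merger, vowel merger)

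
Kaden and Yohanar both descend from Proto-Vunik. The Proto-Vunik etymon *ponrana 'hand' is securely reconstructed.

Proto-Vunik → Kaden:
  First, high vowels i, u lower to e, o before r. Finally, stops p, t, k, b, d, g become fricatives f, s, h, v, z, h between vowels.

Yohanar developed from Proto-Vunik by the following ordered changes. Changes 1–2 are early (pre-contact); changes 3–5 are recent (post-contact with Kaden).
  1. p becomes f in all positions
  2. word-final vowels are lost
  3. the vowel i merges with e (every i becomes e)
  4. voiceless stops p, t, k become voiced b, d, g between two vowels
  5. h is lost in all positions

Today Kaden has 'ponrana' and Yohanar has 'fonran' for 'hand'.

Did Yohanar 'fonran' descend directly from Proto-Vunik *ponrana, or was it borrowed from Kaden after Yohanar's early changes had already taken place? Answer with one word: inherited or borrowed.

inherited

If inherited, *ponrana would pass through all of Yohanar's changes:
Yohanar: *ponrana > fonrana > fonran  (by unconditioned shift, apocope)
If borrowed from Kaden 'ponrana' after the early changes, it would undergo only the recent ones:
  rule 3 (vowel merger): no change (ponrana)
  rule 4 (intervocalic voicing): no change (ponrana)
  rule 5 (h-loss): no change (ponrana)
  ⇒ as a loan: ponrana
Yohanar 'fonran' matches the inherited outcome exactly, so it is an inherited cognate, not a loan.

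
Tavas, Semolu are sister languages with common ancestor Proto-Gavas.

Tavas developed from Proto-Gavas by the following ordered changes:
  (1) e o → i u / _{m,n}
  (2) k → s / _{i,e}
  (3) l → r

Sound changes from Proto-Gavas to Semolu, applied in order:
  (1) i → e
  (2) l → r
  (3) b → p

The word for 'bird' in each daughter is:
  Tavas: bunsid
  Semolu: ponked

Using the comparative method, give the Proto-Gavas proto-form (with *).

Position 1: Tavas has b, Semolu has p. Tavas preserves b here (none of its changes turn any other segment into b), so the proto-segment is *b.
Position 5: Tavas has i, Semolu has e. Taking the neighbouring segments as reconstructed: Tavas i can only go back to *i; Semolu e could go back to *e or *i — the one source consistent with every daughter is *i.
Position 4: Tavas has s, Semolu has k. Semolu preserves k here (none of its changes turn any other segment into k), so the proto-segment is *k.
Verify the candidate proto-form against each daughter:
Tavas: *bonkid
  bonkid → bunkid   [pre-nasal raising]
  bunkid → bunsid   [palatalisation]
  bunsid (rule 3 does not apply)
  giving Tavas bunsid.
Semolu: *bonkid
  bonkid → bonked   [vowel merger]
  bonked (rule 2 does not apply)
  bonked → ponked   [unconditioned shift]
  giving Semolu ponked.
No other proto-form is consistent with every reflex, so the reconstruction is *bonkid.

*bonkid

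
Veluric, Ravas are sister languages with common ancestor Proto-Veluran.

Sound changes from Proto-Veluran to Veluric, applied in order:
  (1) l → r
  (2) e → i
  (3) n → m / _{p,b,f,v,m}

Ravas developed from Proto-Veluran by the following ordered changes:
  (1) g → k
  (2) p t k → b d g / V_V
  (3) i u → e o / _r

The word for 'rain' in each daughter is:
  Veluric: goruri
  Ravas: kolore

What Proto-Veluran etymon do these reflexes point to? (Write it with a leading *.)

*golure

Position 3: Veluric has r, Ravas has l. Ravas preserves l here (none of its changes turn any other segment into l), so the proto-segment is *l.
Position 4: Veluric has u, Ravas has o. Veluric preserves u here (none of its changes turn any other segment into u), so the proto-segment is *u.
Verify the candidate proto-form against each daughter:
Veluric: start from *golure.
  rule 1 (unconditioned shift): golure → gorure
  rule 2 (vowel merger): gorure → goruri
  rule 3: no change — goruri
  ⇒ Veluric goruri
Ravas: *golure > kolure > kolore  (by unconditioned shift, pre-rhotic lowering)
*golure is the unique common source.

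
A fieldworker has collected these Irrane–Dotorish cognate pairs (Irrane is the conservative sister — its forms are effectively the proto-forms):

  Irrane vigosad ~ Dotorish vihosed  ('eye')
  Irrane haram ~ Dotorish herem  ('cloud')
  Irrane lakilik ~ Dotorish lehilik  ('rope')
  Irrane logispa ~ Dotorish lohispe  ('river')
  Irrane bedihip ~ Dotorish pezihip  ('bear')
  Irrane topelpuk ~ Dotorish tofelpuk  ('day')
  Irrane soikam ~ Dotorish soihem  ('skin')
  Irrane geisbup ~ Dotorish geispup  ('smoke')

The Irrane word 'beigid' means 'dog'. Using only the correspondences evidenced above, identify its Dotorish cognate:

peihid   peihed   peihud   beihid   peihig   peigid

bedihip ~ pezihip — Irrane b corresponds to Dotorish p word-initially before a front vowel.
logispa ~ lohispe — Irrane g corresponds to Dotorish h between vowels (before a front vowel).
Applying these to Irrane 'beigid':
  beigid → peigid   (b→p word-initially before a front vowel)
  peigid → peihid   (g→h between vowels (before a front vowel))
So the Dotorish cognate is 'peihid'.

peihid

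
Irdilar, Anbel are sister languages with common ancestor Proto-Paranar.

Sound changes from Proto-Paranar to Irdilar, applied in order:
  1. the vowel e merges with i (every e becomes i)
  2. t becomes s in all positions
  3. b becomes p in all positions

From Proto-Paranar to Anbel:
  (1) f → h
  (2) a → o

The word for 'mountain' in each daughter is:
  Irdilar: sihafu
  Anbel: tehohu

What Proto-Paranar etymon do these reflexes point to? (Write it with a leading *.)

*tehafu

Position 4: Irdilar has a, Anbel has o. Irdilar preserves a here (none of its changes turn any other segment into a), so the proto-segment is *a.
Position 1: Irdilar has s, Anbel has t. Anbel preserves t here (none of its changes turn any other segment into t), so the proto-segment is *t.
This points to *tehafu. Verify forward in each daughter:
Irdilar: *tehafu
  tehafu → tihafu   [vowel merger]
  tihafu → sihafu   [unconditioned shift]
  sihafu (rule 3 does not apply)
  giving Irdilar sihafu.
Anbel: *tehafu > tehahu > tehohu  (by unconditioned shift, vowel merger)
*tehafu is the unique common source.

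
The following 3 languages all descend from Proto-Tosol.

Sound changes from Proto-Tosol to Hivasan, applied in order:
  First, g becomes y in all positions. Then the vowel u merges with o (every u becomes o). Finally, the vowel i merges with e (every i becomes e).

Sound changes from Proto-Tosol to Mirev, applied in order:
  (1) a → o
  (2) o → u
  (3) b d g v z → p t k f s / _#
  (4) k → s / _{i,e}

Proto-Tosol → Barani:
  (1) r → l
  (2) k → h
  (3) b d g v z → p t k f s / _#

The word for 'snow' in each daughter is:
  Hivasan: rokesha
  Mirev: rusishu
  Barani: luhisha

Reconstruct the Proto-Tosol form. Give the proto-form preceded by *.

Position 1: Hivasan has r, Mirev has r, Barani has l. Hivasan preserves r here (none of its changes turn any other segment into r), so the proto-segment is *r.
Position 4: Hivasan has e, Mirev has i, Barani has i. Mirev preserves i here (none of its changes turn any other segment into i), so the proto-segment is *i.
Verify the candidate proto-form against each daughter:
Hivasan: *rukisha
  rukisha (rule 1 does not apply)
  rukisha → rokisha   [vowel merger]
  rokisha → rokesha   [vowel merger]
  giving Hivasan rokesha.
Mirev: *rukisha > rukisho > rukishu > rusishu  (by vowel merger, vowel merger, palatalisation)
Barani: *rukisha
  rukisha → lukisha   [unconditioned shift]
  lukisha → luhisha   [unconditioned shift]
  luhisha (rule 3 does not apply)
  giving Barani luhisha.
Only *rukisha yields all of Hivasan rokesha, Mirev rusishu, Barani luhisha.

*rukisha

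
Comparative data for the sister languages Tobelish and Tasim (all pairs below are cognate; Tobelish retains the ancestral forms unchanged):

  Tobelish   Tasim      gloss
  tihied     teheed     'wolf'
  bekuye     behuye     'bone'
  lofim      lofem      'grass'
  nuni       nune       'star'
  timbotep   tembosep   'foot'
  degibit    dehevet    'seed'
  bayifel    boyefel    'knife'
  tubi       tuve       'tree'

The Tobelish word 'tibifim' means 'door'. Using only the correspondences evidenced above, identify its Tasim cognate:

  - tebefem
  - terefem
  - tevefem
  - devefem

tevefem

degibit ~ dehevet — Tobelish i corresponds to Tasim e after a consonant, before a labial obstruent.
degibit ~ dehevet, tubi ~ tuve — Tobelish b corresponds to Tasim v between vowels (before a front vowel).
bayifel ~ boyefel — Tobelish i corresponds to Tasim e after a consonant, before a labial obstruent.
lofim ~ lofem, timbotep ~ tembosep — Tobelish i corresponds to Tasim e after a consonant, before a nasal.
Applying these to Tobelish 'tibifim':
  tibifim → tebifim   (i→e after a consonant, before a labial obstruent)
  tebifim → tevifim   (b→v between vowels (before a front vowel))
  tevifim → tevefim   (i→e after a consonant, before a labial obstruent)
  tevefim → tevefem   (i→e after a consonant, before a nasal)
So the Tasim cognate is 'tevefem'.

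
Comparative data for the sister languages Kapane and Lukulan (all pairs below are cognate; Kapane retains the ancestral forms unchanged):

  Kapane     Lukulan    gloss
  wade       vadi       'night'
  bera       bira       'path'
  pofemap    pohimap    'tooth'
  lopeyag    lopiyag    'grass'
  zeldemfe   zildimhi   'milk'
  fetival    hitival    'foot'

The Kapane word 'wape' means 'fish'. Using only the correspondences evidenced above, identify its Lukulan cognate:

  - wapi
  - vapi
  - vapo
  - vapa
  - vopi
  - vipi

wade ~ vadi — Kapane w corresponds to Lukulan v word-initially before a back vowel.
wade ~ vadi, zeldemfe ~ zildimhi — Kapane e corresponds to Lukulan i word-finally.
Applying these to Kapane 'wape':
  wape → vape   (w→v word-initially before a back vowel)
  vape → vapi   (e→i word-finally)
So the Lukulan cognate is 'vapi'.

vapi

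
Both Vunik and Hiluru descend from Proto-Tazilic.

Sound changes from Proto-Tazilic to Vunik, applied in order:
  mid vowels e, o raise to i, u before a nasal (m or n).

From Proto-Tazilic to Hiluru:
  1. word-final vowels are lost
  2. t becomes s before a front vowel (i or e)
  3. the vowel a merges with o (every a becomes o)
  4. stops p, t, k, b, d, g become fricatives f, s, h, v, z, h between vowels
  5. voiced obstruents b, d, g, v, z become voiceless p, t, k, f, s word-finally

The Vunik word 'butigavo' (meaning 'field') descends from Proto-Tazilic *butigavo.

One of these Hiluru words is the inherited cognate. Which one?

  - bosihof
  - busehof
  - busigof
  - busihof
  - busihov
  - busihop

busihof

Hiluru: *butigavo
  butigavo → butigav   [apocope]
  butigav → busigav   [palatalisation]
  busigav → busigov   [vowel merger]
  busigov → busihov   [intervocalic lenition]
  busihov → busihof   [final devoicing]
  giving Hiluru busihof.
Only 'busihof' matches the regular Hiluru development of *butigavo.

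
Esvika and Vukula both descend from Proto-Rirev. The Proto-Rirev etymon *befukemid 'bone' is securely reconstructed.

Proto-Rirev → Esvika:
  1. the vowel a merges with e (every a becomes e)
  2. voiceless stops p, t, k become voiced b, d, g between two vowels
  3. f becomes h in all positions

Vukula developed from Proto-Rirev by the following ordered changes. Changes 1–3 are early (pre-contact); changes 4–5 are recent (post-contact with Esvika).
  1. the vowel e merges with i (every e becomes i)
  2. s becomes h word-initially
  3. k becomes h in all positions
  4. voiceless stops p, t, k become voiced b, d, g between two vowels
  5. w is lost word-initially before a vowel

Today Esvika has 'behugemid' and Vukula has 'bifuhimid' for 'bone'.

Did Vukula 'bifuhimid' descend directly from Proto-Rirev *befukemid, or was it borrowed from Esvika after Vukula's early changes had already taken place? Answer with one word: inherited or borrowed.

inherited

If inherited, *befukemid would pass through all of Vukula's changes:
Vukula: *befukemid > bifukimid > bifuhimid  (by vowel merger, unconditioned shift)
If borrowed from Esvika 'behugemid' after the early changes, it would undergo only the recent ones:
  rule 4 (intervocalic voicing): no change (behugemid)
  rule 5 (glide loss): no change (behugemid)
  ⇒ as a loan: behugemid
Vukula 'bifuhimid' matches the inherited outcome exactly, so it is an inherited cognate, not a loan.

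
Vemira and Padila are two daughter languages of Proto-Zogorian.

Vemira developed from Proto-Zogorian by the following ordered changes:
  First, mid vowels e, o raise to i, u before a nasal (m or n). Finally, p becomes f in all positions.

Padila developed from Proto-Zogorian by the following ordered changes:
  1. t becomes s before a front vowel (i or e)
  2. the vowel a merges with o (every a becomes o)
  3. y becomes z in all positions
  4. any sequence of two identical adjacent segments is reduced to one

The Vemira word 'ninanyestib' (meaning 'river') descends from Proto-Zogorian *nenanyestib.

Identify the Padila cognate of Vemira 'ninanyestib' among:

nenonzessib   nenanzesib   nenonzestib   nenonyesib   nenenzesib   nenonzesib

nenonzesib

Padila: *nenanyestib > nenanyessib > nenonyessib > nenonzessib > nenonzesib  (by palatalisation, vowel merger, unconditioned shift, degemination)
The other candidates each miss or misapply at least one Padila change.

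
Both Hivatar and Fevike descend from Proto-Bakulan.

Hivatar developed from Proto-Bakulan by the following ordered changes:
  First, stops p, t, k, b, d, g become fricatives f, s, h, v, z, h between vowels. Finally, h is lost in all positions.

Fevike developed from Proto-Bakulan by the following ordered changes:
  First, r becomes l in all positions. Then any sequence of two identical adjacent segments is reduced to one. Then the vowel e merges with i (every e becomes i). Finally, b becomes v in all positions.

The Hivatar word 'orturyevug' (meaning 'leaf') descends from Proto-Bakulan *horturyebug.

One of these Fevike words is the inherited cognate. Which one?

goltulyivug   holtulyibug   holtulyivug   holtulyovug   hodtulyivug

holtulyivug

Fevike: *horturyebug > holtulyebug > holtulyibug > holtulyivug  (by unconditioned shift, vowel merger, unconditioned shift)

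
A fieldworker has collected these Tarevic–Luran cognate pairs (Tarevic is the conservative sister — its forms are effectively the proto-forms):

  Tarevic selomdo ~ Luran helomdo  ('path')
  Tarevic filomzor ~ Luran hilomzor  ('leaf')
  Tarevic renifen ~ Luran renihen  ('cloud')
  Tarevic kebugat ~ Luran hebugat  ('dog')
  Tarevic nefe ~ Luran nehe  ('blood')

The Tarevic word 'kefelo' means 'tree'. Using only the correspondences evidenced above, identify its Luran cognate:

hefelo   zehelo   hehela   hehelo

hehelo

kebugat ~ hebugat — Tarevic k corresponds to Luran h word-initially before a front vowel.
renifen ~ renihen, nefe ~ nehe — Tarevic f corresponds to Luran h between vowels (before a front vowel).
Applying these to Tarevic 'kefelo':
  kefelo → hefelo   (k→h word-initially before a front vowel)
  hefelo → hehelo   (f→h between vowels (before a front vowel))
So the Luran cognate is 'hehelo'.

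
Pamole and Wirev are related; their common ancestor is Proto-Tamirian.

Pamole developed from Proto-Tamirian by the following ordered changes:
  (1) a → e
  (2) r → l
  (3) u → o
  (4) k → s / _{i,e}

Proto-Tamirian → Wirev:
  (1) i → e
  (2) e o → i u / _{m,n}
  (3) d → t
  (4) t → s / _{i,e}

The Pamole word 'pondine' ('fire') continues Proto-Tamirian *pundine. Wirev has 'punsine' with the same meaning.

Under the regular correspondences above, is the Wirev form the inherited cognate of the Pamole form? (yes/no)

Derive the expected Wirev reflex of *pundine:
Wirev: start from *pundine.
  rule 1 (vowel merger): pundine → pundene
  rule 2 (pre-nasal raising): pundene → pundine
  rule 3 (unconditioned shift): pundine → puntine
  rule 4 (palatalisation): puntine → punsine
  ⇒ Wirev punsine
Wirev 'punsine' matches the regular reflex exactly, so the pair is cognate.

yes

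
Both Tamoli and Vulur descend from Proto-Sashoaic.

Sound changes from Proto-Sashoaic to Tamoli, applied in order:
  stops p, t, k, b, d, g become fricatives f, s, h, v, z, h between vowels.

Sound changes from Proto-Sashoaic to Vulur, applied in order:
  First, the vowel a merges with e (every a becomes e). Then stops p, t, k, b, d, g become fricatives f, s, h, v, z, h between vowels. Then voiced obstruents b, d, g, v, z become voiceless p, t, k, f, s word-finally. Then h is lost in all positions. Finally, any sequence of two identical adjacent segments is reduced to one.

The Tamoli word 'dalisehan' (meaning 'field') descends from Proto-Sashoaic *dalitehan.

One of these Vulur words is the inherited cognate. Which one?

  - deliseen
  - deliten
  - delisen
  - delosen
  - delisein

delisen

Vulur: *dalitehan > delitehen > delisehen > deliseen > delisen  (by vowel merger, intervocalic lenition, h-loss, degemination)
Among the options, 'delisen' alone shows every Vulur change applied in order.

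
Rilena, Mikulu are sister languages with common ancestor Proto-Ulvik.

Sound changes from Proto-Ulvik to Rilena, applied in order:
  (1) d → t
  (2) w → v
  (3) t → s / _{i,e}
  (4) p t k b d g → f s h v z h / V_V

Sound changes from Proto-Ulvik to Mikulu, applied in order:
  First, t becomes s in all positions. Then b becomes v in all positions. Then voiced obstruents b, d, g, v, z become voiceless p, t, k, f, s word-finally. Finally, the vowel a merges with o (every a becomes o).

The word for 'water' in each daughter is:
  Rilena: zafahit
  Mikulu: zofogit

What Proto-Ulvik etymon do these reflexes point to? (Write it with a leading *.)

Position 4: Rilena has a, Mikulu has o. Rilena preserves a here (none of its changes turn any other segment into a), so the proto-segment is *a.
Position 2: Rilena has a, Mikulu has o. Rilena preserves a here (none of its changes turn any other segment into a), so the proto-segment is *a.
Continuing position by position gives *zafagid; check it forward:
Rilena: *zafagid > zafagit > zafahit  (by unconditioned shift, intervocalic lenition)
Mikulu: *zafagid
  zafagid (rule 1 does not apply)
  zafagid (rule 2 does not apply)
  zafagid → zafagit   [final devoicing]
  zafagit → zofogit   [vowel merger]
  giving Mikulu zofogit.
Only *zafagid yields all of Rilena zafahit, Mikulu zofogit.

*zafagid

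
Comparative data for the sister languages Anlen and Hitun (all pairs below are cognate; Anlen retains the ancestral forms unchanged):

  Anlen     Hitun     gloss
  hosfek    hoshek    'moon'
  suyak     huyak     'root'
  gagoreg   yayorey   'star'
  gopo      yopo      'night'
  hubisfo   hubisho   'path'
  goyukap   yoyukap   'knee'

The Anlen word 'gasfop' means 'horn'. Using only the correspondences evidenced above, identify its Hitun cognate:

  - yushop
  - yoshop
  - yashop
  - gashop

gagoreg ~ yayorey — Anlen g corresponds to Hitun y word-initially before a back vowel.
hubisfo ~ hubisho — Anlen f corresponds to Hitun h after a consonant, before a back vowel.
Applying these to Anlen 'gasfop':
  gasfop → yasfop   (g→y word-initially before a back vowel)
  yasfop → yashop   (f→h after a consonant, before a back vowel)
So the Hitun cognate is 'yashop'.

yashop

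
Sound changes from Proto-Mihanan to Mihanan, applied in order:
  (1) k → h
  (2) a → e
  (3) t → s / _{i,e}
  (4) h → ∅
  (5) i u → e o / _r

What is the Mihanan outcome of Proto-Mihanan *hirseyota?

Mihanan: *hirseyota
  hirseyota (rule 1 does not apply)
  hirseyota → hirseyote   [vowel merger]
  hirseyote → hirseyose   [palatalisation]
  hirseyose → irseyose   [h-loss]
  irseyose → erseyose   [pre-rhotic lowering]
  giving Mihanan erseyose.

erseyose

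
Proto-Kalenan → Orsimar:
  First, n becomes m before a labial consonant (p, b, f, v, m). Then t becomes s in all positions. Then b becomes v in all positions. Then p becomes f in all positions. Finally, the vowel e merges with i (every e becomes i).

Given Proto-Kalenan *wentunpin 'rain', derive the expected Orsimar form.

winsumfin

Orsimar: *wentunpin
  wentunpin → wentumpin   [nasal place assimilation]
  wentumpin → wensumpin   [unconditioned shift]
  wensumpin (rule 3 does not apply)
  wensumpin → wensumfin   [unconditioned shift]
  wensumfin → winsumfin   [vowel merger]
  giving Orsimar winsumfin.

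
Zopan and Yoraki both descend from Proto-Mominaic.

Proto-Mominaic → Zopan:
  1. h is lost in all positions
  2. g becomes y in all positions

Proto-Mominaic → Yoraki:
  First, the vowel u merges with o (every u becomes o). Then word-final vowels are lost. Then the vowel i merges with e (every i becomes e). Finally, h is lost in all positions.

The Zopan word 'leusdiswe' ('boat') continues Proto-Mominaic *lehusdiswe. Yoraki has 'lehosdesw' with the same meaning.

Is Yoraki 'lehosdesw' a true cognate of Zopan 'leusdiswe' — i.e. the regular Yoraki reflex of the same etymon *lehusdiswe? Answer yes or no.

no

Derive the expected Yoraki reflex of *lehusdiswe:
Yoraki: start from *lehusdiswe.
  rule 1 (vowel merger): lehusdiswe → lehosdiswe
  rule 2 (apocope): lehosdiswe → lehosdisw
  rule 3 (vowel merger): lehosdisw → lehosdesw
  rule 4 (h-loss): lehosdesw → leosdesw
  ⇒ Yoraki leosdesw
The regular Yoraki reflex would be 'leosdesw', but the attested form is 'lehosdesw'. The correspondence is irregular, so they are not cognates (the Yoraki form has a different source).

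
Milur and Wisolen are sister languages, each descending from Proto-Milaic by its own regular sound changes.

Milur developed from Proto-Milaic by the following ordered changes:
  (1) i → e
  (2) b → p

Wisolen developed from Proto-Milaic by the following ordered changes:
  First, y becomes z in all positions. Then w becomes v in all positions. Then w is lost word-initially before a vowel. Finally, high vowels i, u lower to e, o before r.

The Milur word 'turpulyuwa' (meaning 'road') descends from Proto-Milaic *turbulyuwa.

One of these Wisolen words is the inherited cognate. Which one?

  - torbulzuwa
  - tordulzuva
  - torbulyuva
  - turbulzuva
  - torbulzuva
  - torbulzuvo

Wisolen: *turbulyuwa
  turbulyuwa → turbulzuwa   [unconditioned shift]
  turbulzuwa → turbulzuva   [unconditioned shift]
  turbulzuva (rule 3 does not apply)
  turbulzuva → torbulzuva   [pre-rhotic lowering]
  giving Wisolen torbulzuva.
The other candidates each miss or misapply at least one Wisolen change.

torbulzuva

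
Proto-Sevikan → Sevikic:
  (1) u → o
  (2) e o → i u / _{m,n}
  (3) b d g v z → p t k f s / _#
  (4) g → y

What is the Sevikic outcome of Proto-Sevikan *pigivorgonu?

piyivoryuno

Sevikic: start from *pigivorgonu.
  rule 1 (vowel merger): pigivorgonu → pigivorgono
  rule 2 (pre-nasal raising): pigivorgono → pigivorguno
  rule 3: no change — pigivorguno
  rule 4 (unconditioned shift): pigivorguno → piyivoryuno
  ⇒ Sevikic piyivoryuno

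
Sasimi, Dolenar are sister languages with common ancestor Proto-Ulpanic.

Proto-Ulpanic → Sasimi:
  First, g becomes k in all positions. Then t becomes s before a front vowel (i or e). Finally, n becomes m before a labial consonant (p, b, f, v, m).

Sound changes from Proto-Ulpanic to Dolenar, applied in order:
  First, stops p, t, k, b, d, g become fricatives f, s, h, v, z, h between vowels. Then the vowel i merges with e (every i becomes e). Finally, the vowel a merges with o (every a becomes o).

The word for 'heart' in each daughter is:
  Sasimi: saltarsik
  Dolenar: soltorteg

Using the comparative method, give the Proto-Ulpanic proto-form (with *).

*saltartig

Position 7: Sasimi has s, Dolenar has t. Dolenar preserves t here (none of its changes turn any other segment into t), so the proto-segment is *t.
Position 5: Sasimi has a, Dolenar has o. Sasimi preserves a here (none of its changes turn any other segment into a), so the proto-segment is *a.
Position 8: Sasimi has i, Dolenar has e. Sasimi preserves i here (none of its changes turn any other segment into i), so the proto-segment is *i.
Verify the candidate proto-form against each daughter:
Sasimi: start from *saltartig.
  rule 1 (unconditioned shift): saltartig → saltartik
  rule 2 (palatalisation): saltartik → saltarsik
  rule 3: no change — saltarsik
  ⇒ Sasimi saltarsik
Dolenar: start from *saltartig.
  rule 1: no change — saltartig
  rule 2 (vowel merger): saltartig → saltarteg
  rule 3 (vowel merger): saltarteg → soltorteg
  ⇒ Dolenar soltorteg
Only *saltartig yields all of Sasimi saltarsik, Dolenar soltorteg.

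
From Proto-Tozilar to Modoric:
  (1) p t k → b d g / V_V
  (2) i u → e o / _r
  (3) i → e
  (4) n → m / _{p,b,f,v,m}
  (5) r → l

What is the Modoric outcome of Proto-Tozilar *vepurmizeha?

Modoric: start from *vepurmizeha.
  rule 1 (intervocalic voicing): vepurmizeha → veburmizeha
  rule 2 (pre-rhotic lowering): veburmizeha → vebormizeha
  rule 3 (vowel merger): vebormizeha → vebormezeha
  rule 4: no change — vebormezeha
  rule 5 (unconditioned shift): vebormezeha → vebolmezeha
  ⇒ Modoric vebolmezeha

vebolmezeha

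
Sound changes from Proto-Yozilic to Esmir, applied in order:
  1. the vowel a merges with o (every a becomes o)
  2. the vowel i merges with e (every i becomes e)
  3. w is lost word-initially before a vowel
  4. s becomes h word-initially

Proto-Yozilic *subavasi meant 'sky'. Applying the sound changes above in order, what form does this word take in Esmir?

Esmir: *subavasi
  subavasi → subovosi   [vowel merger]
  subovosi → subovose   [vowel merger]
  subovose (rule 3 does not apply)
  subovose → hubovose   [debuccalisation]
  giving Esmir hubovose.

hubovose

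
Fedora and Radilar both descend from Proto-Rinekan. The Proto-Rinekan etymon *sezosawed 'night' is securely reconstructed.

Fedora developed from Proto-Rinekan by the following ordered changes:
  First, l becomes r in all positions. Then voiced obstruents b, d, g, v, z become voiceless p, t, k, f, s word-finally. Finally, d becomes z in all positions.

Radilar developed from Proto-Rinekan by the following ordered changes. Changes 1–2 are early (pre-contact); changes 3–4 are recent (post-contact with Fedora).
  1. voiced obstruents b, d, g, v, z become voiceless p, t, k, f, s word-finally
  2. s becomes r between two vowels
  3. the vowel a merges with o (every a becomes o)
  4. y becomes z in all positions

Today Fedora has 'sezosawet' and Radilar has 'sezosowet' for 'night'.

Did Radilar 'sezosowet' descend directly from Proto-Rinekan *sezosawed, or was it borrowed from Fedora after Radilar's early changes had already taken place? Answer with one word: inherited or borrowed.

If inherited, *sezosawed would pass through all of Radilar's changes:
Radilar: *sezosawed
  sezosawed → sezosawet   [final devoicing]
  sezosawet → sezorawet   [rhotacism]
  sezorawet → sezorowet   [vowel merger]
  sezorowet (rule 4 does not apply)
  giving Radilar sezorowet.
If borrowed from Fedora 'sezosawet' after the early changes, it would undergo only the recent ones:
  rule 3 (vowel merger): sezosawet → sezosowet
  rule 4 (unconditioned shift): no change (sezosowet)
  ⇒ as a loan: sezosowet
Radilar 'sezosowet' matches the loan outcome 'sezosowet', not the inherited 'sezorowet' — it skipped the early Radilar changes, so it was borrowed from Fedora.

borrowed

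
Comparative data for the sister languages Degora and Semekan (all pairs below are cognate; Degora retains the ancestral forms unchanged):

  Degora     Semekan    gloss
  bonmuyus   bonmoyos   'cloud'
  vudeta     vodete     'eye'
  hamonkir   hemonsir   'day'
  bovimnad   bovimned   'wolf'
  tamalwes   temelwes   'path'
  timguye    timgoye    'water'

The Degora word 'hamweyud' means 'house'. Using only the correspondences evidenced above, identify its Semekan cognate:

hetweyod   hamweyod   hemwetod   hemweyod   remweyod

hamonkir ~ hemonsir, tamalwes ~ temelwes — Degora a corresponds to Semekan e after a consonant, before a nasal.
bonmuyus ~ bonmoyos, vudeta ~ vodete — Degora u corresponds to Semekan o after a consonant, before a consonant other than r, m, n, p, b, f, v.
Applying these to Degora 'hamweyud':
  hamweyud → hemweyud   (a→e after a consonant, before a nasal)
  hemweyud → hemweyod   (u→o after a consonant, before a consonant other than r, m, n, p, b, f, v)
So the Semekan cognate is 'hemweyod'.

hemweyod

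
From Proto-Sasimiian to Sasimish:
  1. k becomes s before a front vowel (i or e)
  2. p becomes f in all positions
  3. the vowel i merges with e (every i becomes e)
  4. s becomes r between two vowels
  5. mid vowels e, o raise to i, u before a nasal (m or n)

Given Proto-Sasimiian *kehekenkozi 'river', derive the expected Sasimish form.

Sasimish: *kehekenkozi
  kehekenkozi → sehesenkozi   [palatalisation]
  sehesenkozi (rule 2 does not apply)
  sehesenkozi → sehesenkoze   [vowel merger]
  sehesenkoze → seherenkoze   [rhotacism]
  seherenkoze → seherinkoze   [pre-nasal raising]
  giving Sasimish seherinkoze.

seherinkoze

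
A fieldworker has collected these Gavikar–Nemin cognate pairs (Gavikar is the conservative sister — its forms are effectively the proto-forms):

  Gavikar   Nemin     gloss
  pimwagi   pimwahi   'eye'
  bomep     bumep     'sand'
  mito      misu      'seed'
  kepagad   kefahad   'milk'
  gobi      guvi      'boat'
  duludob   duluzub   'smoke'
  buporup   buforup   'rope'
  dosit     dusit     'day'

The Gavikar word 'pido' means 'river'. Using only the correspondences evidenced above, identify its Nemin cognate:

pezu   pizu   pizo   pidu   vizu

duludob ~ duluzub — Gavikar d corresponds to Nemin z between vowels (before a back vowel).
mito ~ misu — Gavikar o corresponds to Nemin u word-finally.
Applying these to Gavikar 'pido':
  pido → pizo   (d→z between vowels (before a back vowel))
  pizo → pizu   (o→u word-finally)
So the Nemin cognate is 'pizu'.

pizu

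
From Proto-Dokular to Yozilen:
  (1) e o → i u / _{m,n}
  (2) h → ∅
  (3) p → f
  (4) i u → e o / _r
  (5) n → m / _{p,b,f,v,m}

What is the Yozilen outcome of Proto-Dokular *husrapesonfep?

usrafesumfef

Yozilen: *husrapesonfep
  husrapesonfep → husrapesunfep   [pre-nasal raising]
  husrapesunfep → usrapesunfep   [h-loss]
  usrapesunfep → usrafesunfef   [unconditioned shift]
  usrafesunfef (rule 4 does not apply)
  usrafesunfef → usrafesumfef   [nasal place assimilation]
  giving Yozilen usrafesumfef.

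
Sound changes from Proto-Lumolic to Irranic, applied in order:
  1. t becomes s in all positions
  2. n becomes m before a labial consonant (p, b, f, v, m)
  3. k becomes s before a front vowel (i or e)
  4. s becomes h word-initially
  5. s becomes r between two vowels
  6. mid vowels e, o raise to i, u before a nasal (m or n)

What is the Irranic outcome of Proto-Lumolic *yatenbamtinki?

yarimbamsinsi

Irranic: *yatenbamtinki > yasenbamsinki > yasembamsinki > yasembamsinsi > yarembamsinsi > yarimbamsinsi  (by unconditioned shift, nasal place assimilation, palatalisation, rhotacism, pre-nasal raising)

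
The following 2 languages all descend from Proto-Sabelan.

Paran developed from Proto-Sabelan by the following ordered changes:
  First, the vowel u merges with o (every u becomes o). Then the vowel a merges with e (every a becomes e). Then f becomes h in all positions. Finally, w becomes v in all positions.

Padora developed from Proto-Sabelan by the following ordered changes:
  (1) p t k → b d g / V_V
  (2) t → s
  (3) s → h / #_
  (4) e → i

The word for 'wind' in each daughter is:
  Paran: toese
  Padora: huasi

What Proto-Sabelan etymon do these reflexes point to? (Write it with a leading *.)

Position 5: Paran has e, Padora has i. Taking the neighbouring segments as reconstructed: Paran e could go back to *a or *e; Padora i could go back to *e or *i — the one source consistent with every daughter is *e.
Position 1: Paran has t, Padora has h. Paran preserves t here (none of its changes turn any other segment into t), so the proto-segment is *t.
Position 2: Paran has o, Padora has u. Padora preserves u here (none of its changes turn any other segment into u), so the proto-segment is *u.
Verify the candidate proto-form against each daughter:
Paran: *tuase
  tuase → toase   [vowel merger]
  toase → toese   [vowel merger]
  toese (rule 3 does not apply)
  toese (rule 4 does not apply)
  giving Paran toese.
Padora: start from *tuase.
  rule 1: no change — tuase
  rule 2 (unconditioned shift): tuase → suase
  rule 3 (debuccalisation): suase → huase
  rule 4 (vowel merger): huase → huasi
  ⇒ Padora huasi
*tuase is the unique common source.

*tuase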